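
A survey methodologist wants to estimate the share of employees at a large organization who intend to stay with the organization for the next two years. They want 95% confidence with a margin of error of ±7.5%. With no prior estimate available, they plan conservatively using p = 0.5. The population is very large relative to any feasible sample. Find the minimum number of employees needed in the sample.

171

For 95% confidence, z = 1.960.
With p = 0.5, p(1−p) = 0.25.
n = z²·p(1−p)/E² = 1.960² × 0.2500 / 0.075² = 3.8416 × 0.2500 / 0.005625 ≈ 170.74.
Rounding up gives n = 171.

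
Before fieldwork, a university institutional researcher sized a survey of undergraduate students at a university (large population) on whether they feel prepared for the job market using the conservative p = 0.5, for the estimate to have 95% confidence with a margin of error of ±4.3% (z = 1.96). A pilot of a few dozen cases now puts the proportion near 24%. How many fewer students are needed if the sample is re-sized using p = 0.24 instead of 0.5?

141

Conservative (p = 0.5): n = 1.96² × 0.25 / 0.043² ≈ 519.42 → 520.
Using p = 0.24: p(1−p) = 0.1824, so n = 1.96² × 0.1824 / 0.043² ≈ 378.97 → 379.
Reduction: 520 − 379 = 141.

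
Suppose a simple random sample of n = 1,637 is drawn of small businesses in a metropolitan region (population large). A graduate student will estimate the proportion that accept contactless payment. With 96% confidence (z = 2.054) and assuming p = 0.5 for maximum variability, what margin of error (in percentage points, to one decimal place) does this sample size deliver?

2.5

SE(p̂) = √[p(1−p)/n] = √[0.2500/1637] = 0.01236.
E = z × SE = 2.054 × 0.01236 = 0.02538, or 2.5 percentage points.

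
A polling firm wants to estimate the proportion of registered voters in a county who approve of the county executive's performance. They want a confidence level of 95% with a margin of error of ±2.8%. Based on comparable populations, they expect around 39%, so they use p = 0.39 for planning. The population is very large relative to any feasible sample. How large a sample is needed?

For 95% confidence, z = 1.960.
With p = 0.39, p(1−p) = 0.2379.
n = z²·p(1−p)/E² = 1.960² × 0.2379 / 0.028² = 3.8416 × 0.2379 / 0.000784 ≈ 1165.71.
Rounding up gives n = 1166.

1166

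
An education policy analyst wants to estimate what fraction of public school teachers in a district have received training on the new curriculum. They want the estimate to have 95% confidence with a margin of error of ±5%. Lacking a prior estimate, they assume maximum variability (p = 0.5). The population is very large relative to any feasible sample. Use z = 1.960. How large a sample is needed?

With p = 0.5, p(1−p) = 0.25.
n = z²·p(1−p)/E² = 1.960² × 0.2500 / 0.050² = 3.8416 × 0.2500 / 0.002500 ≈ 384.16.
Rounding up gives n = 385.

385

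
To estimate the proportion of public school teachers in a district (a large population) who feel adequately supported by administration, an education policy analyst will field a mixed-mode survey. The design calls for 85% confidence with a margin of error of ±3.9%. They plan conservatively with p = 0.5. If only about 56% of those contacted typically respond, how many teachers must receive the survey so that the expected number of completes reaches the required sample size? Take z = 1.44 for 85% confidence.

609

Completed interviews needed: n₀ = 1.44² × 0.2500 / 0.039² ≈ 340.83 → 341.
At a 56% response rate, contacts needed = 341 / 0.56 ≈ 608.93 → 609.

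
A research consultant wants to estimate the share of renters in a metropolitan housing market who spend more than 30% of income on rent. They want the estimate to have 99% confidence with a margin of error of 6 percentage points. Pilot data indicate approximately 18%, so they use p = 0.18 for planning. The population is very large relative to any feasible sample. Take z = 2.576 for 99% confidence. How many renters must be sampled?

With p = 0.18, p(1−p) = 0.1476.
n = z²·p(1−p)/E² = 2.576² × 0.1476 / 0.060² = 6.6358 × 0.1476 / 0.003600 ≈ 272.07.
Rounding up gives n = 273.

273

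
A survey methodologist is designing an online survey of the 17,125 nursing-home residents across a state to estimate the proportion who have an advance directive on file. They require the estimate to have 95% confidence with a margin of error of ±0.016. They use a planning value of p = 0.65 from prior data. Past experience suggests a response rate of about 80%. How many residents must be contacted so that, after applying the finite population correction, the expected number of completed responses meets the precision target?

3559

For 95% confidence, z = 1.96.
Completed interviews needed (unadjusted): n₀ = 1.96² × 0.2275 / 0.016² ≈ 3413.92 → 3414.
FPC for N = 17,125: n = 3414 / (1 + 3413/17125) = 3414 / 1.1993 ≈ 2846.66 → 2847.
At an 80% response rate, contacts needed = 2847 / 0.80 ≈ 3558.75 → 3559.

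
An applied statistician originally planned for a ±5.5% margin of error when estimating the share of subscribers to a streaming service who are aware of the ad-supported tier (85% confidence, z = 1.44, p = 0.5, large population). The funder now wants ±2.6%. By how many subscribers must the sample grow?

At ±5.5%: n = 1.44² × 0.2500 / 0.055² ≈ 171.37 → 172.
At ±2.6%: n = 1.44² × 0.2500 / 0.026² ≈ 766.86 → 767.
Additional respondents: 767 − 172 = 595.

595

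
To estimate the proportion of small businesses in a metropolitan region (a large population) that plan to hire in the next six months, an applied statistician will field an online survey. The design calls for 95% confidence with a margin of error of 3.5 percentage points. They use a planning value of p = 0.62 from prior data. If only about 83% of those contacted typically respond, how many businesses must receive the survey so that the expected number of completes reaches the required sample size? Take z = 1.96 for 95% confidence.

Completed interviews needed: n₀ = 1.96² × 0.2356 / 0.035² ≈ 738.84 → 739.
At an 83% response rate, contacts needed = 739 / 0.83 ≈ 890.36 → 891.

891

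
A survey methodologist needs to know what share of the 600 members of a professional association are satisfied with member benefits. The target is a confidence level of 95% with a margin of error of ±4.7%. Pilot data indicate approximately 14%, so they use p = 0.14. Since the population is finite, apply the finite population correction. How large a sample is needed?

For 95% confidence, z = 1.96.
Unadjusted: n₀ = 1.96² × 0.14 × 0.86 / 0.047² ≈ 209.38, so n₀ = 210.
Finite population correction with N = 600: n = n₀ / (1 + (n₀−1)/N) = 210 / (1 + 209/600) = 210 / 1.3483 ≈ 155.75.
Rounding up, n = 156.

156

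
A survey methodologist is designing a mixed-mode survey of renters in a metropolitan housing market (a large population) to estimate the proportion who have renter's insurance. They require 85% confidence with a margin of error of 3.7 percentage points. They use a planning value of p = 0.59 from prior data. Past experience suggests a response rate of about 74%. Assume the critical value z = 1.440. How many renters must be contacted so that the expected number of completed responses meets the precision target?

Completed interviews needed: n₀ = 1.440² × 0.2419 / 0.037² ≈ 366.40 → 367.
At a 74% response rate, contacts needed = 367 / 0.74 ≈ 495.95 → 496.

496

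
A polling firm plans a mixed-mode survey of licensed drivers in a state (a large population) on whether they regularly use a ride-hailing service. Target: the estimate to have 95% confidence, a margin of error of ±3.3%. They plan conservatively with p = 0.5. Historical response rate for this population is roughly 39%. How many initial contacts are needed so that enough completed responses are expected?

For 95% confidence, z = 1.96.
Completed interviews needed: n₀ = 1.96² × 0.2500 / 0.033² ≈ 881.91 → 882.
At a 39% response rate, contacts needed = 882 / 0.39 ≈ 2261.54 → 2262.

2262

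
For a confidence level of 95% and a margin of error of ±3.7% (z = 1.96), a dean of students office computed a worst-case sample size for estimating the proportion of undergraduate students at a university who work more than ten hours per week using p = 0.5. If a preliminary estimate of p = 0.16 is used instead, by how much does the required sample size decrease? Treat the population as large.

Conservative (p = 0.5): n = 1.96² × 0.25 / 0.037² ≈ 701.53 → 702.
Using p = 0.16: p(1−p) = 0.1344, so n = 1.96² × 0.1344 / 0.037² ≈ 377.14 → 378.
Reduction: 702 − 378 = 324.

324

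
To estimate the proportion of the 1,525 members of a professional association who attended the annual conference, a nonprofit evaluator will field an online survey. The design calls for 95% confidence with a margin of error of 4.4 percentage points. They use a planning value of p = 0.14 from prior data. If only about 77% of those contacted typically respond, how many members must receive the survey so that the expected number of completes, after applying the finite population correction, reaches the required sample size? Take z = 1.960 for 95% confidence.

269

Completed interviews needed (unadjusted): n₀ = 1.960² × 0.1204 / 0.044² ≈ 238.91 → 239.
FPC for N = 1,525: n = 239 / (1 + 238/1525) = 239 / 1.1561 ≈ 206.74 → 207.
At a 77% response rate, contacts needed = 207 / 0.77 ≈ 268.83 → 269.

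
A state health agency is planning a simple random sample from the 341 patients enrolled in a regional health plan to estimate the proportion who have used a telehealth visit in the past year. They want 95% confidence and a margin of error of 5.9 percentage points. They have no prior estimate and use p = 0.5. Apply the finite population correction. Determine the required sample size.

For 95% confidence, z = 1.96.
Unadjusted: n₀ = 1.96² × 0.50 × 0.50 / 0.059² ≈ 275.90, so n₀ = 276.
Finite population correction with N = 341: n = n₀ / (1 + (n₀−1)/N) = 276 / (1 + 275/341) = 276 / 1.8065 ≈ 152.79.
Rounding up, n = 153.

153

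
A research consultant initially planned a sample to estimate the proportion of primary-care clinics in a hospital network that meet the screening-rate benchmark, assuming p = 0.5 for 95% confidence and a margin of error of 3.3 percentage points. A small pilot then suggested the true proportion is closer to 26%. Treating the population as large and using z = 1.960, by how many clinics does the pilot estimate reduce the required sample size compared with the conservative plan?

Conservative (p = 0.5): n = 1.960² × 0.25 / 0.033² ≈ 881.91 → 882.
Using p = 0.26: p(1−p) = 0.1924, so n = 1.960² × 0.1924 / 0.033² ≈ 678.72 → 679.
Reduction: 882 − 679 = 203.

203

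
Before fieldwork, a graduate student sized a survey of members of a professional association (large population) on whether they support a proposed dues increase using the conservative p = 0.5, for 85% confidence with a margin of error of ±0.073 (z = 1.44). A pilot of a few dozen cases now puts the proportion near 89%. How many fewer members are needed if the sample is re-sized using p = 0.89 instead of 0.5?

59

Conservative (p = 0.5): n = 1.44² × 0.25 / 0.073² ≈ 97.28 → 98.
Using p = 0.89: p(1−p) = 0.0979, so n = 1.44² × 0.0979 / 0.073² ≈ 38.09 → 39.
Reduction: 98 − 39 = 59.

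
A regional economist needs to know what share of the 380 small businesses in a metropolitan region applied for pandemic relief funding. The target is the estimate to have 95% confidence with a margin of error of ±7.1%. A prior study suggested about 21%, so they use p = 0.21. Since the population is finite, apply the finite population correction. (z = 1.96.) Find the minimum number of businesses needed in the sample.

Unadjusted: n₀ = 1.96² × 0.21 × 0.79 / 0.071² ≈ 126.43, so n₀ = 127.
Finite population correction with N = 380: n = n₀ / (1 + (n₀−1)/N) = 127 / (1 + 126/380) = 127 / 1.3316 ≈ 95.38.
Rounding up, n = 96.

96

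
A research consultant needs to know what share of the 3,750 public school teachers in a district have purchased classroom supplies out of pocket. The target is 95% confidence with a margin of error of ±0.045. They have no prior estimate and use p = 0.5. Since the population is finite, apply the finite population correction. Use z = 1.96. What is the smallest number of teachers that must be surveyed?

422

Unadjusted: n₀ = 1.96² × 0.50 × 0.50 / 0.045² ≈ 474.27, so n₀ = 475.
Finite population correction with N = 3,750: n = n₀ / (1 + (n₀−1)/N) = 475 / (1 + 474/3750) = 475 / 1.1264 ≈ 421.70.
Rounding up, n = 422.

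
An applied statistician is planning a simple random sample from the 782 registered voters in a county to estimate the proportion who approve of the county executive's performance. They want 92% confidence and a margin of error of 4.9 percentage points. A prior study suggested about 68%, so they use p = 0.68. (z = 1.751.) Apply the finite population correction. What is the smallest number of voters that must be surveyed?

Unadjusted: n₀ = 1.751² × 0.68 × 0.32 / 0.049² ≈ 277.87, so n₀ = 278.
Finite population correction with N = 782: n = n₀ / (1 + (n₀−1)/N) = 278 / (1 + 277/782) = 278 / 1.3542 ≈ 205.28.
Rounding up, n = 206.

206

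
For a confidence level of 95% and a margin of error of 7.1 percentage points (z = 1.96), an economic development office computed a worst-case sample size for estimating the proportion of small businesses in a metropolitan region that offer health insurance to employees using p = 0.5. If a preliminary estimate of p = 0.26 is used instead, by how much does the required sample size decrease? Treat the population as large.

Conservative (p = 0.5): n = 1.96² × 0.25 / 0.071² ≈ 190.52 → 191.
Using p = 0.26: p(1−p) = 0.1924, so n = 1.96² × 0.1924 / 0.071² ≈ 146.62 → 147.
Reduction: 191 − 147 = 44.

44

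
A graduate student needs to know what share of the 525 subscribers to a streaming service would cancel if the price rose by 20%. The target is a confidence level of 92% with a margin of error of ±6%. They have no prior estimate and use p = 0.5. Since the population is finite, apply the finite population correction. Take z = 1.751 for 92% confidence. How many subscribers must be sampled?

Unadjusted: n₀ = 1.751² × 0.50 × 0.50 / 0.060² ≈ 212.92, so n₀ = 213.
Finite population correction with N = 525: n = n₀ / (1 + (n₀−1)/N) = 213 / (1 + 212/525) = 213 / 1.4038 ≈ 151.73.
Rounding up, n = 152.

152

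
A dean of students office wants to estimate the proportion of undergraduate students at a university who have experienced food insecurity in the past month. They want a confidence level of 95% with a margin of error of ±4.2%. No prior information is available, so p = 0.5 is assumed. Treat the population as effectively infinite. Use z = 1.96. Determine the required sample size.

With p = 0.5, p(1−p) = 0.25.
n = z²·p(1−p)/E² = 1.96² × 0.2500 / 0.042² = 3.8416 × 0.2500 / 0.001764 ≈ 544.44.
Rounding up gives n = 545.

545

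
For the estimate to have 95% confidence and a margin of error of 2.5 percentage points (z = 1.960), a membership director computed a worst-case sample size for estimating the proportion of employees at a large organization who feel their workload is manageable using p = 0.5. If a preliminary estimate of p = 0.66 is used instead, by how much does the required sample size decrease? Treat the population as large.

Conservative (p = 0.5): n = 1.960² × 0.25 / 0.025² ≈ 1536.64 → 1537.
Using p = 0.66: p(1−p) = 0.2244, so n = 1.960² × 0.2244 / 0.025² ≈ 1379.29 → 1380.
Reduction: 1537 − 1380 = 157.

157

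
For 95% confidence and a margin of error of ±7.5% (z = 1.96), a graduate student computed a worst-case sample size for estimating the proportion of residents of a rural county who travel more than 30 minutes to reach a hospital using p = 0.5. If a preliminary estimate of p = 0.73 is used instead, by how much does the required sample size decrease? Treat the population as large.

36

Conservative (p = 0.5): n = 1.96² × 0.25 / 0.075² ≈ 170.74 → 171.
Using p = 0.73: p(1−p) = 0.1971, so n = 1.96² × 0.1971 / 0.075² ≈ 134.61 → 135.
Reduction: 171 − 135 = 36.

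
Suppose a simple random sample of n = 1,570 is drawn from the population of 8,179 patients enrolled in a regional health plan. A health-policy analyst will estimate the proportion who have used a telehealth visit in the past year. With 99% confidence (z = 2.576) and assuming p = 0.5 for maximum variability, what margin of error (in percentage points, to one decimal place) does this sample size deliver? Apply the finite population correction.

Finite-population factor: (N−n)/(N−1) = (8179−1570)/(8179−1) = 0.8081.
SE(p̂) = √[p(1−p)/n · (N−n)/(N−1)] = √[0.2500/1570 × 0.8081] = 0.01134.
E = z × SE = 2.576 × 0.01134 = 0.02922 ≈ 2.9 percentage points.

2.9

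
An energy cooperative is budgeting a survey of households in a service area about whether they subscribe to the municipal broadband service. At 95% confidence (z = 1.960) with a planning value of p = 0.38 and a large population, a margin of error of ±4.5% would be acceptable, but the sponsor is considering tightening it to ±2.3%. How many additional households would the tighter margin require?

1264

At ±4.5%: n = 1.960² × 0.2356 / 0.045² ≈ 446.95 → 447.
At ±2.3%: n = 1.960² × 0.2356 / 0.023² ≈ 1710.93 → 1711.
Additional respondents: 1711 − 447 = 1264.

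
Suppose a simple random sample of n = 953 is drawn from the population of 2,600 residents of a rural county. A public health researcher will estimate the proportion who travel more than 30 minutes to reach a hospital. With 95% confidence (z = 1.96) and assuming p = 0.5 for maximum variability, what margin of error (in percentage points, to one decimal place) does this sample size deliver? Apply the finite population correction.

Finite-population factor: (N−n)/(N−1) = (2600−953)/(2600−1) = 0.6337.
SE(p̂) = √[p(1−p)/n · (N−n)/(N−1)] = √[0.2500/953 × 0.6337] = 0.01289.
E = z × SE = 1.96 × 0.01289 = 0.02527 ≈ 2.5 percentage points.

2.5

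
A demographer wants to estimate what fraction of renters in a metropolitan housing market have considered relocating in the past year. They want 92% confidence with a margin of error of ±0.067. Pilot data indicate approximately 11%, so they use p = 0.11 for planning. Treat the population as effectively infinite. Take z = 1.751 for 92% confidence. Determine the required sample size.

With p = 0.11, p(1−p) = 0.0979.
n = z²·p(1−p)/E² = 1.751² × 0.0979 / 0.067² = 3.0660 × 0.0979 / 0.004489 ≈ 66.87.
Rounding up gives n = 67.

67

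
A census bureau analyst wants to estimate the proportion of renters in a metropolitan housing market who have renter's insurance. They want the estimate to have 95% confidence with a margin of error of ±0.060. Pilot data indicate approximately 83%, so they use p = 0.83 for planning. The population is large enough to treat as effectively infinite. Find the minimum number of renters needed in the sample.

For 95% confidence, z = 1.96.
With p = 0.83, p(1−p) = 0.1411.
n = z²·p(1−p)/E² = 1.96² × 0.1411 / 0.060² = 3.8416 × 0.1411 / 0.003600 ≈ 150.57.
Rounding up gives n = 151.

151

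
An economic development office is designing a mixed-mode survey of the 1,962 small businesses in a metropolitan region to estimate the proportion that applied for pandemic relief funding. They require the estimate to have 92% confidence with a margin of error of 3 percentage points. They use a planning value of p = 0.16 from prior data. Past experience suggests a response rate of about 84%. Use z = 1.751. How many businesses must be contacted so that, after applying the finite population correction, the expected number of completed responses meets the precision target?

443

Completed interviews needed (unadjusted): n₀ = 1.751² × 0.1344 / 0.030² ≈ 457.86 → 458.
FPC for N = 1,962: n = 458 / (1 + 457/1962) = 458 / 1.2329 ≈ 371.47 → 372.
At an 84% response rate, contacts needed = 372 / 0.84 ≈ 442.86 → 443.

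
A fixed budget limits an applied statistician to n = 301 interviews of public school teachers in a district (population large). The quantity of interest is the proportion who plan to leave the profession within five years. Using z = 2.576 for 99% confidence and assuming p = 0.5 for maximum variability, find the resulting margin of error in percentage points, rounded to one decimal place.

7.4

SE(p̂) = √[p(1−p)/n] = √[0.2500/301] = 0.02882.
E = z × SE = 2.576 × 0.02882 = 0.07424, or 7.4 percentage points.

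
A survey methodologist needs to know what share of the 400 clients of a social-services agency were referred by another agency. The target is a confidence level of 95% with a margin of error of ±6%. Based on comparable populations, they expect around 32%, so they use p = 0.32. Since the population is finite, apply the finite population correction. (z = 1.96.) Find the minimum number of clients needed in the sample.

Unadjusted: n₀ = 1.96² × 0.32 × 0.68 / 0.060² ≈ 232.20, so n₀ = 233.
Finite population correction with N = 400: n = n₀ / (1 + (n₀−1)/N) = 233 / (1 + 232/400) = 233 / 1.5800 ≈ 147.47.
Rounding up, n = 148.

148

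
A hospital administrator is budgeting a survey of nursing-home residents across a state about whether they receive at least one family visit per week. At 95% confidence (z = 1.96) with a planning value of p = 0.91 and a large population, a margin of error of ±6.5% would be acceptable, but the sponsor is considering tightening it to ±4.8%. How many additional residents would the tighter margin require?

At ±6.5%: n = 1.96² × 0.0819 / 0.065² ≈ 74.47 → 75.
At ±4.8%: n = 1.96² × 0.0819 / 0.048² ≈ 136.56 → 137.
Additional respondents: 137 − 75 = 62.

62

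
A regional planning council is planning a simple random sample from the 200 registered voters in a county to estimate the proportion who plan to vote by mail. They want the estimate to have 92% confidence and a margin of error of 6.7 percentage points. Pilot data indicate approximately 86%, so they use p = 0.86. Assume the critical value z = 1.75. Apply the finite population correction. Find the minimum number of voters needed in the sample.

59

Unadjusted: n₀ = 1.75² × 0.86 × 0.14 / 0.067² ≈ 82.14, so n₀ = 83.
Finite population correction with N = 200: n = n₀ / (1 + (n₀−1)/N) = 83 / (1 + 82/200) = 83 / 1.4100 ≈ 58.87.
Rounding up, n = 59.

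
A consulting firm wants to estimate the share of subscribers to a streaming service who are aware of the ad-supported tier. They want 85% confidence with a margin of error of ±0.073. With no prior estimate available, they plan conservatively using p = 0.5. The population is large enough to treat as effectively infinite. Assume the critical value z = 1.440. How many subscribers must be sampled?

98

With p = 0.5, p(1−p) = 0.25.
n = z²·p(1−p)/E² = 1.440² × 0.2500 / 0.073² = 2.0736 × 0.2500 / 0.005329 ≈ 97.28.
Rounding up gives n = 98.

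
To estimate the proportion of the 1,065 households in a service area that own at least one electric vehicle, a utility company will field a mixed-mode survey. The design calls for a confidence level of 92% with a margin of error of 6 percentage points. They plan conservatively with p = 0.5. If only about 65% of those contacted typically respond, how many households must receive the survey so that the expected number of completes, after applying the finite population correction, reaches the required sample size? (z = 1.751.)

Completed interviews needed (unadjusted): n₀ = 1.751² × 0.2500 / 0.060² ≈ 212.92 → 213.
FPC for N = 1,065: n = 213 / (1 + 212/1065) = 213 / 1.1991 ≈ 177.64 → 178.
At a 65% response rate, contacts needed = 178 / 0.65 ≈ 273.85 → 274.

274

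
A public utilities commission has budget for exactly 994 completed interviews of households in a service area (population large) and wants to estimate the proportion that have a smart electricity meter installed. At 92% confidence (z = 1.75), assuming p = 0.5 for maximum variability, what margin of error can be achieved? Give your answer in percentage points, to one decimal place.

SE(p̂) = √[p(1−p)/n] = √[0.2500/994] = 0.01586.
E = z × SE = 1.75 × 0.01586 = 0.02775, or 2.8 percentage points.

2.8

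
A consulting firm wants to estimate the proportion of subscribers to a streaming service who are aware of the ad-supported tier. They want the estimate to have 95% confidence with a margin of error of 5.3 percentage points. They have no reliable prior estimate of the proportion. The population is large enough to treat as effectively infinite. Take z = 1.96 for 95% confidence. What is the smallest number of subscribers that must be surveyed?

With no prior estimate, use p = 0.5, giving p(1−p) = 0.25.
n = z²·p(1−p)/E² = 1.96² × 0.2500 / 0.053² = 3.8416 × 0.2500 / 0.002809 ≈ 341.90.
Rounding up gives n = 342.

342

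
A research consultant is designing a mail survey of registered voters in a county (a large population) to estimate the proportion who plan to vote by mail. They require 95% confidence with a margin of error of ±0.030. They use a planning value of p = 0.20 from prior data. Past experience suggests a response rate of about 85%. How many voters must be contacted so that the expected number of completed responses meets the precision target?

For 95% confidence, z = 1.96.
Completed interviews needed: n₀ = 1.96² × 0.1600 / 0.030² ≈ 682.95 → 683.
At an 85% response rate, contacts needed = 683 / 0.85 ≈ 803.53 → 804.

804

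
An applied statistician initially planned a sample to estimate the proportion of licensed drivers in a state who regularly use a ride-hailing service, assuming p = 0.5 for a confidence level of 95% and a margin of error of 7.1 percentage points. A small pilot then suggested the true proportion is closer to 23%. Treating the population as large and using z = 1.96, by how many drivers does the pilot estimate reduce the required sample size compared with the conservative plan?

56

Conservative (p = 0.5): n = 1.96² × 0.25 / 0.071² ≈ 190.52 → 191.
Using p = 0.23: p(1−p) = 0.1771, so n = 1.96² × 0.1771 / 0.071² ≈ 134.96 → 135.
Reduction: 191 − 135 = 56.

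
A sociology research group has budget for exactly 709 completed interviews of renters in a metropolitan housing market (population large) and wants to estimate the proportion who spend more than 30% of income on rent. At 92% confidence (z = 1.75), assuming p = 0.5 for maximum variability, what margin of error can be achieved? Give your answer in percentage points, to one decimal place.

3.3

SE(p̂) = √[p(1−p)/n] = √[0.2500/709] = 0.01878.
E = z × SE = 1.75 × 0.01878 = 0.03286, or 3.3 percentage points.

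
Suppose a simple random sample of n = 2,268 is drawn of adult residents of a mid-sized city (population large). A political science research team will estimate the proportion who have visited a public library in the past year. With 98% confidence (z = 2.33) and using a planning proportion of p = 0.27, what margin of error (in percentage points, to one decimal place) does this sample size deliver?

2.2

SE(p̂) = √[p(1−p)/n] = √[0.1971/2268] = 0.00932.
E = z × SE = 2.33 × 0.00932 = 0.02172, or 2.2 percentage points.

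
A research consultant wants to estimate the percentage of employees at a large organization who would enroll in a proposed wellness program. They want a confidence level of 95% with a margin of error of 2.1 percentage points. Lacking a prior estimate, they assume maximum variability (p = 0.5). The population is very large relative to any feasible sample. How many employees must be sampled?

2178

For 95% confidence, z = 1.960.
With p = 0.5, p(1−p) = 0.25.
n = z²·p(1−p)/E² = 1.960² × 0.2500 / 0.021² = 3.8416 × 0.2500 / 0.000441 ≈ 2177.78.
Rounding up gives n = 2178.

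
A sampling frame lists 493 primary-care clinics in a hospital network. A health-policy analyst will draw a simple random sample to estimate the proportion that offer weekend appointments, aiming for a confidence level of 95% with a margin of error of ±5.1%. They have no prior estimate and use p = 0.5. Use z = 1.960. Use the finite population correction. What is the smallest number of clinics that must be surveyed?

Unadjusted: n₀ = 1.960² × 0.50 × 0.50 / 0.051² ≈ 369.24, so n₀ = 370.
Finite population correction with N = 493: n = n₀ / (1 + (n₀−1)/N) = 370 / (1 + 369/493) = 370 / 1.7485 ≈ 211.61.
Rounding up, n = 212.

212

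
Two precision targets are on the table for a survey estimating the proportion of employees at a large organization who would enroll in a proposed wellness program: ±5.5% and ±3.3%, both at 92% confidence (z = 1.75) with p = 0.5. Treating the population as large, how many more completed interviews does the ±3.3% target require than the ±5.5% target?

450

At ±5.5%: n = 1.75² × 0.2500 / 0.055² ≈ 253.10 → 254.
At ±3.3%: n = 1.75² × 0.2500 / 0.033² ≈ 703.05 → 704.
Additional respondents: 704 − 254 = 450.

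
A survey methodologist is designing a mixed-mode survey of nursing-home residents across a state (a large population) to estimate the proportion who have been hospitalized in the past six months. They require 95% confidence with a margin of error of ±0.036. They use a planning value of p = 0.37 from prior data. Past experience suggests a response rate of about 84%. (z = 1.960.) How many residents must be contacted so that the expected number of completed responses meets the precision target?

Completed interviews needed: n₀ = 1.960² × 0.2331 / 0.036² ≈ 690.95 → 691.
At an 84% response rate, contacts needed = 691 / 0.84 ≈ 822.62 → 823.

823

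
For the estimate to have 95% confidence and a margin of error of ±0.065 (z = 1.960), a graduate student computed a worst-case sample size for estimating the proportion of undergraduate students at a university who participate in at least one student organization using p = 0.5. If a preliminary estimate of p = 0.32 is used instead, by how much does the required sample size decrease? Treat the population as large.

Conservative (p = 0.5): n = 1.960² × 0.25 / 0.065² ≈ 227.31 → 228.
Using p = 0.32: p(1−p) = 0.2176, so n = 1.960² × 0.2176 / 0.065² ≈ 197.85 → 198.
Reduction: 228 − 198 = 30.

30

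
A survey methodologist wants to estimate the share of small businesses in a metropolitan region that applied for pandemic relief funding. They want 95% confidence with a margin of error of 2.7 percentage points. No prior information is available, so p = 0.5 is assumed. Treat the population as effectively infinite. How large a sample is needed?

1318

For 95% confidence, z = 1.960.
With p = 0.5, p(1−p) = 0.25.
n = z²·p(1−p)/E² = 1.960² × 0.2500 / 0.027² = 3.8416 × 0.2500 / 0.000729 ≈ 1317.42.
Rounding up gives n = 1318.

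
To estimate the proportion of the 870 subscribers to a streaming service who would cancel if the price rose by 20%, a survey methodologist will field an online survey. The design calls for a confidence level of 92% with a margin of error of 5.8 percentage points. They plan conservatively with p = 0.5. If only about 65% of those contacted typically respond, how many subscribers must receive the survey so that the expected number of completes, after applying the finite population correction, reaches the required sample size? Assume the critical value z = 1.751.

279

Completed interviews needed (unadjusted): n₀ = 1.751² × 0.2500 / 0.058² ≈ 227.85 → 228.
FPC for N = 870: n = 228 / (1 + 227/870) = 228 / 1.2609 ≈ 180.82 → 181.
At a 65% response rate, contacts needed = 181 / 0.65 ≈ 278.46 → 279.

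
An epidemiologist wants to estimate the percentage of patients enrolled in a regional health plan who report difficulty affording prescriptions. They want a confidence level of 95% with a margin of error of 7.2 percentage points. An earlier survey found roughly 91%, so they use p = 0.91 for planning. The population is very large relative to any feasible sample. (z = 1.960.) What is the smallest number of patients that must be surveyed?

With p = 0.91, p(1−p) = 0.0819.
n = z²·p(1−p)/E² = 1.960² × 0.0819 / 0.072² = 3.8416 × 0.0819 / 0.005184 ≈ 60.69.
Rounding up gives n = 61.

61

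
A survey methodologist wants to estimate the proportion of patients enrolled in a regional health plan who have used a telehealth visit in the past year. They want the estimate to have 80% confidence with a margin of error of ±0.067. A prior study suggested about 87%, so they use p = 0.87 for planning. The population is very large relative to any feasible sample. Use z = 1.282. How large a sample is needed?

42

With p = 0.87, p(1−p) = 0.1131.
n = z²·p(1−p)/E² = 1.282² × 0.1131 / 0.067² = 1.6435 × 0.1131 / 0.004489 ≈ 41.41.
Rounding up gives n = 42.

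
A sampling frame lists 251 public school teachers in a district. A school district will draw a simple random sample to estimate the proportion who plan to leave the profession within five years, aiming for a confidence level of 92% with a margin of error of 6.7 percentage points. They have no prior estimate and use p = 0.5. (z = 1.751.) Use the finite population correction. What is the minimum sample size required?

Unadjusted: n₀ = 1.751² × 0.50 × 0.50 / 0.067² ≈ 170.75, so n₀ = 171.
Finite population correction with N = 251: n = n₀ / (1 + (n₀−1)/N) = 171 / (1 + 170/251) = 171 / 1.6773 ≈ 101.95.
Rounding up, n = 102.

102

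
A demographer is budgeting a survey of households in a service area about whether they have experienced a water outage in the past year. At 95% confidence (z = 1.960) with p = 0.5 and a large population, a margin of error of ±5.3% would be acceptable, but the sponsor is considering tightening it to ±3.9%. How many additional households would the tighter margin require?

At ±5.3%: n = 1.960² × 0.2500 / 0.053² ≈ 341.90 → 342.
At ±3.9%: n = 1.960² × 0.2500 / 0.039² ≈ 631.43 → 632.
Additional respondents: 632 − 342 = 290.

290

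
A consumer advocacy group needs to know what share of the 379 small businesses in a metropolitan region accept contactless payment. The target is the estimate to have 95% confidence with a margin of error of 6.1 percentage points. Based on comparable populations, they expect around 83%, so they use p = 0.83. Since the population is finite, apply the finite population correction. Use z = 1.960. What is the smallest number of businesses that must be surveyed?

106

Unadjusted: n₀ = 1.960² × 0.83 × 0.17 / 0.061² ≈ 145.67, so n₀ = 146.
Finite population correction with N = 379: n = n₀ / (1 + (n₀−1)/N) = 146 / (1 + 145/379) = 146 / 1.3826 ≈ 105.60.
Rounding up, n = 106.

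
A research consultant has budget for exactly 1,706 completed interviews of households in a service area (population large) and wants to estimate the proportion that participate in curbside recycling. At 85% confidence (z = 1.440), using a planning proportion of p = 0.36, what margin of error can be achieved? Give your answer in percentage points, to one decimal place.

SE(p̂) = √[p(1−p)/n] = √[0.2304/1706] = 0.01162.
E = z × SE = 1.440 × 0.01162 = 0.01673, or 1.7 percentage points.

1.7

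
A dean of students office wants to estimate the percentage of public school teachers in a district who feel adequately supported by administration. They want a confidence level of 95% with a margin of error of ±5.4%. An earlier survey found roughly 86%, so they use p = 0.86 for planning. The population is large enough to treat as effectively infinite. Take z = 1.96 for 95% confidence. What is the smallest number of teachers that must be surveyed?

159

With p = 0.86, p(1−p) = 0.1204.
n = z²·p(1−p)/E² = 1.96² × 0.1204 / 0.054² = 3.8416 × 0.1204 / 0.002916 ≈ 158.62.
Rounding up gives n = 159.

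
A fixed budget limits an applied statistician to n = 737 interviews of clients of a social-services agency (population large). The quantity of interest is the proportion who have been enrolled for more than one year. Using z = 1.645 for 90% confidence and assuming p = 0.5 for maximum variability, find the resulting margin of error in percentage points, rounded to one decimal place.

3.0

SE(p̂) = √[p(1−p)/n] = √[0.2500/737] = 0.01842.
E = z × SE = 1.645 × 0.01842 = 0.03030, or 3.0 percentage points.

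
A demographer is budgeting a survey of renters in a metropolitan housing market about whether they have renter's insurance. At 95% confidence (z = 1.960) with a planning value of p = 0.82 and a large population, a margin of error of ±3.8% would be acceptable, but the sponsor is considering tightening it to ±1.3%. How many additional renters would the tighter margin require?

At ±3.8%: n = 1.960² × 0.1476 / 0.038² ≈ 392.67 → 393.
At ±1.3%: n = 1.960² × 0.1476 / 0.013² ≈ 3355.15 → 3356.
Additional respondents: 3356 − 393 = 2963.

2963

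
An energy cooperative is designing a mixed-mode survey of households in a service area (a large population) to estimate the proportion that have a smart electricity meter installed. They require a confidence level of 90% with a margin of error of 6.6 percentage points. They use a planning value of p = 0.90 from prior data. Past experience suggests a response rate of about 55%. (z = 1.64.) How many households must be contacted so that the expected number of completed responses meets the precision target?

Completed interviews needed: n₀ = 1.64² × 0.0900 / 0.066² ≈ 55.57 → 56.
At a 55% response rate, contacts needed = 56 / 0.55 ≈ 101.82 → 102.

102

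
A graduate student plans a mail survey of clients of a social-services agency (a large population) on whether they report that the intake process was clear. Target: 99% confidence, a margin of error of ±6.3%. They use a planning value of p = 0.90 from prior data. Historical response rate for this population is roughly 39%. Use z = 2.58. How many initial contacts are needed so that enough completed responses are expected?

Completed interviews needed: n₀ = 2.58² × 0.0900 / 0.063² ≈ 150.94 → 151.
At a 39% response rate, contacts needed = 151 / 0.39 ≈ 387.18 → 388.

388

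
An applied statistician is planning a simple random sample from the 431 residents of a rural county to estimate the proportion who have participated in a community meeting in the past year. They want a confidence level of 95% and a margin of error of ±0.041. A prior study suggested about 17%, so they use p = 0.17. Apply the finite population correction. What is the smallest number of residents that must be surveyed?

185

For 95% confidence, z = 1.960.
Unadjusted: n₀ = 1.960² × 0.17 × 0.83 / 0.041² ≈ 322.46, so n₀ = 323.
Finite population correction with N = 431: n = n₀ / (1 + (n₀−1)/N) = 323 / (1 + 322/431) = 323 / 1.7471 ≈ 184.88.
Rounding up, n = 185.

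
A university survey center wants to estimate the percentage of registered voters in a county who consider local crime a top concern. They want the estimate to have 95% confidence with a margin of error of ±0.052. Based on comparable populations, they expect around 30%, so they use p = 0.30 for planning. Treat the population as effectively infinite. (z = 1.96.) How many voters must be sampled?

299

With p = 0.30, p(1−p) = 0.2100.
n = z²·p(1−p)/E² = 1.96² × 0.2100 / 0.052² = 3.8416 × 0.2100 / 0.002704 ≈ 298.35.
Rounding up gives n = 299.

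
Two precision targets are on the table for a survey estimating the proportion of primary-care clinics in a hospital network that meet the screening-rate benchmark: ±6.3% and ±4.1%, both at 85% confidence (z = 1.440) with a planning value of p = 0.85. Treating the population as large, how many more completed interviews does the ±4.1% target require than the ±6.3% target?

91

At ±6.3%: n = 1.440² × 0.1275 / 0.063² ≈ 66.61 → 67.
At ±4.1%: n = 1.440² × 0.1275 / 0.041² ≈ 157.28 → 158.
Additional respondents: 158 − 67 = 91.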